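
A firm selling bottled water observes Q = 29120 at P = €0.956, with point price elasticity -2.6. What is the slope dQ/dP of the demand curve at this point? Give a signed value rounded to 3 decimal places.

-79196.653

Ed = (dQ/dP)·(P/Q) ⇒ dQ/dP = Ed·Q/P = (-2.6)·29120/0.956 = -79196.65271…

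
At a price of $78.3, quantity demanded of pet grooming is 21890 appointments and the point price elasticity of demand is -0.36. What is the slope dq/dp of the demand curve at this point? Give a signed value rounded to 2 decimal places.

-100.64

Ed = (dq/dp)·(p/q) ⇒ dq/dp = Ed·q/p = (-0.36)·21890/78.3 = -100.6436…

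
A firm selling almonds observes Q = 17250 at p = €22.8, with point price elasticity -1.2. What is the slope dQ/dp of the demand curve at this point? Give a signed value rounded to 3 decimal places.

Ed = (dQ/dp)·(p/Q) ⇒ dQ/dp = Ed·Q/p = (-1.2)·17250/22.8 = -907.89473…

-907.895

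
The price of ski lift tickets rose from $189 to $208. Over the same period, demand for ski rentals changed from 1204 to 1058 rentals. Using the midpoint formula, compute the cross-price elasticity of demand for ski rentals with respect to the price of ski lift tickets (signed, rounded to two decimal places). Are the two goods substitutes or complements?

%ΔQ_{ski rentals} = (1058 − 1204)/avg = -146/1131 = -0.129089…
%ΔP_{ski lift tickets} = (208 − 189)/avg = 19/198.5 = 0.095717…
E_cross = (-146/1131) / (19/198.5) = -1.3486…
E_cross < 0 ⇒ the goods are complements.

-1.35; complements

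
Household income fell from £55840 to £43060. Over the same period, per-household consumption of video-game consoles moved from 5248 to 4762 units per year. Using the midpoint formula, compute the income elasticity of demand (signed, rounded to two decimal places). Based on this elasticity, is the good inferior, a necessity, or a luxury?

0.38; necessity

%ΔQ = (4762 − 5248)/[( 5248 + 4762)/2] = -486/5005 = -0.097102…
%ΔIncome = (43060 − 55840)/[( 55840 + 43060)/2] = -12780/49450 = -0.258442…
E_income = (-486/5005) / (-12780/49450) = 0.3757…
0 < E_income < 1 ⇒ normal good, necessity.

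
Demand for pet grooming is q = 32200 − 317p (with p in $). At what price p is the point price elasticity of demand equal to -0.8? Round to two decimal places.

Ed = −317p/(32200 − 317p). Set this equal to -0.8:
317p = 0.8·(32200 − 317p) ⇒ 317p(1 + 0.8) = 0.8·32200
p = 0.8·32200 / (317·1.8) = 45.1454…

45.15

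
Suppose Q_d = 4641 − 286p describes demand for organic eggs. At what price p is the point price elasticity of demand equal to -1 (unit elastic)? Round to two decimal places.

8.11

Ed = −286p/(4641 − 286p). Set this equal to -1:
286p = 1·(4641 − 286p) ⇒ 286p(1 + 1) = 1·4641
p = 1·4641 / (286·2) = 8.1136…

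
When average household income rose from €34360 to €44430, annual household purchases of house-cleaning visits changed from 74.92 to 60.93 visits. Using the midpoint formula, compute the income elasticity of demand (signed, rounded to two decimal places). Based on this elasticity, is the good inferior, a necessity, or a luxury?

-0.81; inferior

%ΔQ = (60.93 − 74.92)/[( 74.92 + 60.93)/2] = -13.99/67.925 = -0.205962…
%ΔIncome = (44430 − 34360)/[( 34360 + 44430)/2] = 10070/39395 = 0.255616…
E_income = (-13.99/67.925) / (10070/39395) = -0.8057…
E_income < 0 ⇒ inferior good.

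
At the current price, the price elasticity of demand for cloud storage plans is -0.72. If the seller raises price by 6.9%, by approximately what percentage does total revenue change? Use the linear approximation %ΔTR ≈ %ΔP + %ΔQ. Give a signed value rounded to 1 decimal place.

%ΔQ ≈ Ed × %ΔP = (-0.72) × (+6.9%) = -4.9680%
%ΔTR ≈ %ΔP + %ΔQ = (+6.9%) + (-4.9680%) = +1.9320%

+1.9%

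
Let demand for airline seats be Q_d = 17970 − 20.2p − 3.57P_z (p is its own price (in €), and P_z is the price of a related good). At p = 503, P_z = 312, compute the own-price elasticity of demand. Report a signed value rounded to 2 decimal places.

-1.52

At the given values, Q_d = 17970 − 20.2(503) − 3.57(312) = 6695.56.
∂Q_d/∂p = −20.2.
E = (-20.2) × (503/6695.56) = -1.5175…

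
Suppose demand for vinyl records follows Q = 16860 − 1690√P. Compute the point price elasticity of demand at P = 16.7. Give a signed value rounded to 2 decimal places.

dQ/dP = −1690/(2√P) = -206.775. At P = 16.7, Q = 9953.71.
Ed = (dQ/dP)·(P/Q) = (-206.775) × (16.7/9953.71) = -0.3469…

-0.35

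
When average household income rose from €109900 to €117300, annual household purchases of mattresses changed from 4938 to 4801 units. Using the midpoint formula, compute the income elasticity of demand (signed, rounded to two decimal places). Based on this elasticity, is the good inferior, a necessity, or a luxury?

-0.43; inferior

%ΔQ = (4801 − 4938)/[( 4938 + 4801)/2] = -137/4869.5 = -0.028134…
%ΔIncome = (117300 − 109900)/[( 109900 + 117300)/2] = 7400/113600 = 0.065140…
E_income = (-137/4869.5) / (7400/113600) = -0.4318…
E_income < 0 ⇒ inferior good.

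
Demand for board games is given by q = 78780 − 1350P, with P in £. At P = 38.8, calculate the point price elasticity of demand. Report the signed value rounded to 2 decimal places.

dq/dP = −1350. At P = 38.8, q = 78780 − 1350(38.8) = 26400.
Ed = (dq/dP)·(P/q) = −1350 × (38.8/26400) = -1.9840…

-1.98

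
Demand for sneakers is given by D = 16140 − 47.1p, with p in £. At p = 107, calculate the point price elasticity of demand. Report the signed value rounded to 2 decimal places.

-0.45

dD/dp = −47.1. At p = 107, D = 16140 − 47.1(107) = 11100.3.
Ed = (dD/dp)·(p/D) = −47.1 × (107/11100.3) = -0.4540…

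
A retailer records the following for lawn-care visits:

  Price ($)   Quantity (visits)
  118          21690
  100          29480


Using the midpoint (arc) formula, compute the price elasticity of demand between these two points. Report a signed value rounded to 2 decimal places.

-1.84

%ΔQ = (29480 − 21690) / [(21690 + 29480)/2] = 7790/25585 = 0.304475…
%ΔP = (100 − 118) / [(118 + 100)/2] = -18/109 = -0.165137…
Arc Ed = %ΔQ / %ΔP = (7790/25585) / (-18/109) = -1.8437…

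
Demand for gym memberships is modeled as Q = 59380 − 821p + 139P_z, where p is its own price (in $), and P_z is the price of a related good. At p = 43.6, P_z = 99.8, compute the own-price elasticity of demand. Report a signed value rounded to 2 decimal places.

-0.96

At the given values, Q = 59380 − 821(43.6) + 139(99.8) = 37456.6.
∂Q/∂p = −821.
E = (-821) × (43.6/37456.6) = -0.9556…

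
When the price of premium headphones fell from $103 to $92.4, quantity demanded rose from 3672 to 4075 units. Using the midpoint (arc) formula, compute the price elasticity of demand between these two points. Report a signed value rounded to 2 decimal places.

%ΔQ = (4075 − 3672) / [(3672 + 4075)/2] = 403/3873.5 = 0.104040…
%ΔP = (92.4 − 103) / [(103 + 92.4)/2] = -10.6/97.7 = -0.108495…
Arc Ed = %ΔQ / %ΔP = (403/3873.5) / (-10.6/97.7) = -0.9589…

-0.96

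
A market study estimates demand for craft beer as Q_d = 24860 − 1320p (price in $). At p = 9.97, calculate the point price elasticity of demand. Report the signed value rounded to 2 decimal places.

dQ_d/dp = −1320. At p = 9.97, Q_d = 24860 − 1320(9.97) = 11699.6.
Ed = (dQ_d/dp)·(p/Q_d) = −1320 × (9.97/11699.6) = -1.1248…

-1.12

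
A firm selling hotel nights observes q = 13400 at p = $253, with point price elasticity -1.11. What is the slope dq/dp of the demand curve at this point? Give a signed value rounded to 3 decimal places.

Ed = (dq/dp)·(p/q) ⇒ dq/dp = Ed·q/p = (-1.11)·13400/253 = -58.79051…

-58.791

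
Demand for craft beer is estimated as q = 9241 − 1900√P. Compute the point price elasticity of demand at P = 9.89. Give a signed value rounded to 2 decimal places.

dq/dP = −1900/(2√P) = -302.082. At P = 9.89, q = 3265.81.
Ed = (dq/dP)·(P/q) = (-302.082) × (9.89/3265.81) = -0.9148…

-0.91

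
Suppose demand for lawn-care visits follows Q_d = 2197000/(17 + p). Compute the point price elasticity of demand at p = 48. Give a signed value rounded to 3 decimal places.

dQ_d/dp = −2197000/(17 + p)² = -520. At p = 48, Q_d = 33800.
Ed = (dQ_d/dp)·(p/Q_d) = (-520) × (48/33800) = -0.73846…

-0.738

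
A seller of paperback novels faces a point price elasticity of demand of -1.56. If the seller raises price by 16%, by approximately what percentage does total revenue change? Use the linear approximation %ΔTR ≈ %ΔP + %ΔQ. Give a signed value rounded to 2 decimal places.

-8.96%

%ΔQ ≈ Ed × %ΔP = (-1.56) × (+16%) = -24.9600%
%ΔTR ≈ %ΔP + %ΔQ = (+16%) + (-24.9600%) = -8.9600%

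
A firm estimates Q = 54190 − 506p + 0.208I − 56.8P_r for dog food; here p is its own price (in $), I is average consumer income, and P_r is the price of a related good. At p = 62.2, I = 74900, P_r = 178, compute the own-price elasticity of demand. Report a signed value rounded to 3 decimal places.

At the given values, Q = 54190 − 506(62.2) + 0.208(74900) − 56.8(178) = 28185.6.
∂Q/∂p = −506.
E = (-506) × (62.2/28185.6) = -1.11664…

-1.117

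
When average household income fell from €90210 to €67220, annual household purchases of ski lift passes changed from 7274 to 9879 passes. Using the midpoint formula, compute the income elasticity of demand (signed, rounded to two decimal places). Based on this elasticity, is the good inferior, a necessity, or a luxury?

%ΔQ = (9879 − 7274)/[( 7274 + 9879)/2] = 2605/8576.5 = 0.303736…
%ΔIncome = (67220 − 90210)/[( 90210 + 67220)/2] = -22990/78715 = -0.292066…
E_income = (2605/8576.5) / (-22990/78715) = -1.0399…
E_income < 0 ⇒ inferior good.

-1.04; inferior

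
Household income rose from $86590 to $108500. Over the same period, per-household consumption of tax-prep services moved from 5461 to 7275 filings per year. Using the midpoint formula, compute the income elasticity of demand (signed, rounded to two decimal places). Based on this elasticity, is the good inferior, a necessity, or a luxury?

1.27; luxury

%ΔQ = (7275 − 5461)/[( 5461 + 7275)/2] = 1814/6368 = 0.284861…
%ΔIncome = (108500 − 86590)/[( 86590 + 108500)/2] = 21910/97545 = 0.224614…
E_income = (1814/6368) / (21910/97545) = 1.2682…
E_income > 1 ⇒ normal good, luxury.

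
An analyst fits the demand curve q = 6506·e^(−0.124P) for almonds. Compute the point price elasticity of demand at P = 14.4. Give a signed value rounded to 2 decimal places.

dq/dP = −0.124·q = -135.288. At P = 14.4, q = 1091.03.
Ed = (dq/dP)·(P/q) = (-135.288) × (14.4/1091.03) = -1.7856

-1.79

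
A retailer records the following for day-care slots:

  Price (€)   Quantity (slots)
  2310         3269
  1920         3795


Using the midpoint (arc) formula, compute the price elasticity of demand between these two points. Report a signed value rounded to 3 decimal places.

-0.808

%ΔQ = (3795 − 3269) / [(3269 + 3795)/2] = 526/3532 = 0.148924…
%ΔP = (1920 − 2310) / [(2310 + 1920)/2] = -390/2115 = -0.184397…
Arc Ed = %ΔQ / %ΔP = (526/3532) / (-390/2115) = -0.80762…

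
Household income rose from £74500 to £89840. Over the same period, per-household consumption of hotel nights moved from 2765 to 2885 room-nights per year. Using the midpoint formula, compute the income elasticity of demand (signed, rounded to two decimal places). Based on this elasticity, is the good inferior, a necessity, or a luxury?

%ΔQ = (2885 − 2765)/[( 2765 + 2885)/2] = 120/2825 = 0.042477…
%ΔIncome = (89840 − 74500)/[( 74500 + 89840)/2] = 15340/82170 = 0.186686…
E_income = (120/2825) / (15340/82170) = 0.2275…
0 < E_income < 1 ⇒ normal good, necessity.

0.23; necessity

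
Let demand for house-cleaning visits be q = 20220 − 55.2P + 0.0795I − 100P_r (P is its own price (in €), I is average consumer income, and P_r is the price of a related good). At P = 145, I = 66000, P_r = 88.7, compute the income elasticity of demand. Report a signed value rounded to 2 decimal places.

At the given values, q = 20220 − 55.2(145) + 0.0795(66000) − 100(88.7) = 8593.
∂q/∂I = 0.0795.
E = (0.0795) × (66000/8593) = 0.6106…

0.61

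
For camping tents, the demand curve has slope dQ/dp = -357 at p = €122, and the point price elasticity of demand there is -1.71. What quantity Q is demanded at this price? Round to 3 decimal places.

25470.175

Ed = (dQ/dp)·(p/Q) ⇒ Q = (dQ/dp)·p/Ed = (-357)·122/(-1.71) = 25470.17543…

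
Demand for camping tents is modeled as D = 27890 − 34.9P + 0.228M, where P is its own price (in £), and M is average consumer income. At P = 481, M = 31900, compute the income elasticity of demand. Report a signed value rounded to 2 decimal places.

At the given values, D = 27890 − 34.9(481) + 0.228(31900) = 18376.3.
∂D/∂M = 0.228.
E = (0.228) × (31900/18376.3) = 0.3957…

0.40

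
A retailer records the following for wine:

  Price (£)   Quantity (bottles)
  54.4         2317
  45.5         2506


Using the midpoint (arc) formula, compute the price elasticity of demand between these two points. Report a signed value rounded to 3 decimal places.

-0.440

%ΔQ = (2506 − 2317) / [(2317 + 2506)/2] = 189/2411.5 = 0.078374…
%ΔP = (45.5 − 54.4) / [(54.4 + 45.5)/2] = -8.9/49.95 = -0.178178…
Arc Ed = %ΔQ / %ΔP = (189/2411.5) / (-8.9/49.95) = -0.43986…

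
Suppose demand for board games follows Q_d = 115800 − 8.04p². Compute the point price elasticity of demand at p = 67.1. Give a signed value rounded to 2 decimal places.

-0.91

dQ_d/dp = −2·8.04·p = -1078.968. At p = 67.1, Q_d = 79600.6236.
Ed = (dQ_d/dp)·(p/Q_d) = (-1078.968) × (67.1/79600.6236) = -0.9095…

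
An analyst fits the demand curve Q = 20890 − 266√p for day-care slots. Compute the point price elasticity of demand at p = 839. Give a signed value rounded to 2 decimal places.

dQ/dp = −266/(2√p) = -4.59167. At p = 839, Q = 13185.2.
Ed = (dQ/dp)·(p/Q) = (-4.59167) × (839/13185.2) = -0.2921…

-0.29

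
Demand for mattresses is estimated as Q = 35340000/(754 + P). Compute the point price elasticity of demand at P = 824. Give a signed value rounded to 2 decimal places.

dQ/dP = −35340000/(754 + P)² = -14.1923. At P = 824, Q = 22395.4.
Ed = (dQ/dP)·(P/Q) = (-14.1923) × (824/22395.4) = -0.5221…

-0.52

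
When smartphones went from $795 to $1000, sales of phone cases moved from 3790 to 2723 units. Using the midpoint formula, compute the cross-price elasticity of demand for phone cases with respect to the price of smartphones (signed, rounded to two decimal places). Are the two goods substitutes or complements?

-1.43; complements

%ΔQ_{phone cases} = (2723 − 3790)/avg = -1067/3256.5 = -0.327652…
%ΔP_{smartphones} = (1000 − 795)/avg = 205/897.5 = 0.228412…
E_cross = (-1067/3256.5) / (205/897.5) = -1.4344…
E_cross < 0 ⇒ the goods are complements.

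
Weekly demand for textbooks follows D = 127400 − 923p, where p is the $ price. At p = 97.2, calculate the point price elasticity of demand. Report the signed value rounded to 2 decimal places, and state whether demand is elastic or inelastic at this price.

dD/dp = −923. At p = 97.2, D = 127400 − 923(97.2) = 37684.4.
Ed = (dD/dp)·(p/D) = −923 × (97.2/37684.4) = -2.3807…
|Ed| = 2.38 > 1, so demand is elastic.

-2.38; elastic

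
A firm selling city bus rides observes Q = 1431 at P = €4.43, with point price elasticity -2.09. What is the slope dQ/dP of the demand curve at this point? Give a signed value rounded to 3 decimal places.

Ed = (dQ/dP)·(P/Q) ⇒ dQ/dP = Ed·Q/P = (-2.09)·1431/4.43 = -675.12189…

-675.122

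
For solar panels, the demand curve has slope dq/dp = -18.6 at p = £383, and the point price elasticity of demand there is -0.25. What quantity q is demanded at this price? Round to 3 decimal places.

28495.200

Ed = (dq/dp)·(p/q) ⇒ q = (dq/dp)·p/Ed = (-18.6)·383/(-0.25) = 28495.2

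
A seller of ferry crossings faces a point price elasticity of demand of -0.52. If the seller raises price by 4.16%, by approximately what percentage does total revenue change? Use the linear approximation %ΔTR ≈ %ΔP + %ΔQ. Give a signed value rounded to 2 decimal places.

%ΔQ ≈ Ed × %ΔP = (-0.52) × (+4.16%) = -2.1632%
%ΔTR ≈ %ΔP + %ΔQ = (+4.16%) + (-2.1632%) = +1.9968%

+2.00%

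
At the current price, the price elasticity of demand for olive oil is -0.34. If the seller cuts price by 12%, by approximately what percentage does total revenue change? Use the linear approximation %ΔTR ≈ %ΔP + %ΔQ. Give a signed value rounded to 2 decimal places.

-7.92%

%ΔQ ≈ Ed × %ΔP = (-0.34) × (-12%) = +4.0800%
%ΔTR ≈ %ΔP + %ΔQ = (-12%) + (+4.0800%) = -7.9200%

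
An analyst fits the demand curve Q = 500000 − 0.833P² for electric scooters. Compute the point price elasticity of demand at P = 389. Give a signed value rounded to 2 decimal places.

-0.67

dQ/dP = −2·0.833·P = -648.074. At P = 389, Q = 373949.607.
Ed = (dQ/dP)·(P/Q) = (-648.074) × (389/373949.607) = -0.6741…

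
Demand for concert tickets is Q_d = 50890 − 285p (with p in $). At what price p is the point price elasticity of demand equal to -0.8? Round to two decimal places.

79.36

Ed = −285p/(50890 − 285p). Set this equal to -0.8:
285p = 0.8·(50890 − 285p) ⇒ 285p(1 + 0.8) = 0.8·50890
p = 0.8·50890 / (285·1.8) = 79.3606…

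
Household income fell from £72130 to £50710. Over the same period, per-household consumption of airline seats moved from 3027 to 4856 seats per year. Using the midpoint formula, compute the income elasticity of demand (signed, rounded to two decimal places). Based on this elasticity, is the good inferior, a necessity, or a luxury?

-1.33; inferior

%ΔQ = (4856 − 3027)/[( 3027 + 4856)/2] = 1829/3941.5 = 0.464036…
%ΔIncome = (50710 − 72130)/[( 72130 + 50710)/2] = -21420/61420 = -0.348746…
E_income = (1829/3941.5) / (-21420/61420) = -1.3305…
E_income < 0 ⇒ inferior good.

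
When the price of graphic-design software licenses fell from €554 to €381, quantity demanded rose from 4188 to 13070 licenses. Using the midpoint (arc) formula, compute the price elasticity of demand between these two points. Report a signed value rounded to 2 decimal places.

%ΔQ = (13070 − 4188) / [(4188 + 13070)/2] = 8882/8629 = 1.029319…
%ΔP = (381 − 554) / [(554 + 381)/2] = -173/467.5 = -0.370053…
Arc Ed = %ΔQ / %ΔP = (8882/8629) / (-173/467.5) = -2.7815…

-2.78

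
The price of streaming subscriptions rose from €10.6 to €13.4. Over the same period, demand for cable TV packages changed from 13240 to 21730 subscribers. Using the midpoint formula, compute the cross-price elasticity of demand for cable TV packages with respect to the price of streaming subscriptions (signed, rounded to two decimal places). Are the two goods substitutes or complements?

%ΔQ_{cable TV packages} = (21730 − 13240)/avg = 8490/17485 = 0.485559…
%ΔP_{streaming subscriptions} = (13.4 − 10.6)/avg = 2.8/12 = 0.233333…
E_cross = (8490/17485) / (2.8/12) = 2.0809…
E_cross > 0 ⇒ the goods are substitutes.

2.08; substitutes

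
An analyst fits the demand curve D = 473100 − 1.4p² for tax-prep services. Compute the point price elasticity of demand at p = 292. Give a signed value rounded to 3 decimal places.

-0.675

dD/dp = −2·1.4·p = -817.6. At p = 292, D = 353730.4.
Ed = (dD/dp)·(p/D) = (-817.6) × (292/353730.4) = -0.67491…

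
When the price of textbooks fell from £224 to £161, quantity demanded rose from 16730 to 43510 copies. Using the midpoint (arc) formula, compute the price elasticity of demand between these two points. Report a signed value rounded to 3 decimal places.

%ΔQ = (43510 − 16730) / [(16730 + 43510)/2] = 26780/30120 = 0.889110…
%ΔP = (161 − 224) / [(224 + 161)/2] = -63/192.5 = -0.327272…
Arc Ed = %ΔQ / %ΔP = (26780/30120) / (-63/192.5) = -2.71672…

-2.717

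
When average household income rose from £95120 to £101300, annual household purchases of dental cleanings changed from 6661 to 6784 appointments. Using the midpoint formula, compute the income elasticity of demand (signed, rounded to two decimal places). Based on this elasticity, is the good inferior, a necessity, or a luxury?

%ΔQ = (6784 − 6661)/[( 6661 + 6784)/2] = 123/6722.5 = 0.018296…
%ΔIncome = (101300 − 95120)/[( 95120 + 101300)/2] = 6180/98210 = 0.062926…
E_income = (123/6722.5) / (6180/98210) = 0.2907…
0 < E_income < 1 ⇒ normal good, necessity.

0.29; necessity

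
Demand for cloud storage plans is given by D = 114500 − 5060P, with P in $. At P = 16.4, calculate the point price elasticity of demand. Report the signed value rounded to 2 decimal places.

-2.63

dD/dP = −5060. At P = 16.4, D = 114500 − 5060(16.4) = 31516.
Ed = (dD/dP)·(P/D) = −5060 × (16.4/31516) = -2.6330…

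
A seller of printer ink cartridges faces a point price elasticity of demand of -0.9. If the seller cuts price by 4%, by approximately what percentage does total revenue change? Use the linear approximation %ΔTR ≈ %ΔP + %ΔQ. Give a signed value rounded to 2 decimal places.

%ΔQ ≈ Ed × %ΔP = (-0.9) × (-4%) = +3.6000%
%ΔTR ≈ %ΔP + %ΔQ = (-4%) + (+3.6000%) = -0.4000%

-0.40%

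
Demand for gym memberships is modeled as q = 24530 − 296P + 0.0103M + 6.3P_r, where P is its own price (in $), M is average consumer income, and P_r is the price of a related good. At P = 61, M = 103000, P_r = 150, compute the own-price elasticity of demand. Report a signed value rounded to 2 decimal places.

At the given values, q = 24530 − 296(61) + 0.0103(103000) + 6.3(150) = 8479.9.
∂q/∂P = −296.
E = (-296) × (61/8479.9) = -2.1292…

-2.13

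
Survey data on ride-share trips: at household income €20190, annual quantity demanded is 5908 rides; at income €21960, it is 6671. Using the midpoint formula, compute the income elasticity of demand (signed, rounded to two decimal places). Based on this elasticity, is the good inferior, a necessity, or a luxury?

1.44; luxury

%ΔQ = (6671 − 5908)/[( 5908 + 6671)/2] = 763/6289.5 = 0.121313…
%ΔIncome = (21960 − 20190)/[( 20190 + 21960)/2] = 1770/21075 = 0.083985…
E_income = (763/6289.5) / (1770/21075) = 1.4444…
E_income > 1 ⇒ normal good, luxury.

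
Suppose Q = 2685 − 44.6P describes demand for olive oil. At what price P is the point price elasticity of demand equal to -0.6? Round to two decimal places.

Ed = −44.6P/(2685 − 44.6P). Set this equal to -0.6:
44.6P = 0.6·(2685 − 44.6P) ⇒ 44.6P(1 + 0.6) = 0.6·2685
P = 0.6·2685 / (44.6·1.6) = 22.5756…

22.58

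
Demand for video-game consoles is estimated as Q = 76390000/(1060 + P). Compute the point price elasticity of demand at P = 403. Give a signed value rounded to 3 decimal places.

dQ/dP = −76390000/(1060 + P)² = -35.6901. At P = 403, Q = 52214.6.
Ed = (dQ/dP)·(P/Q) = (-35.6901) × (403/52214.6) = -0.27546…

-0.275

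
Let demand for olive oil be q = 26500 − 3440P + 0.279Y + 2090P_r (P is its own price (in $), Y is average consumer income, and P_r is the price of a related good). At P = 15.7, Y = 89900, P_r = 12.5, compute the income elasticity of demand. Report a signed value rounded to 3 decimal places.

1.058

At the given values, q = 26500 − 3440(15.7) + 0.279(89900) + 2090(12.5) = 23699.1.
∂q/∂Y = 0.279.
E = (0.279) × (89900/23699.1) = 1.05835…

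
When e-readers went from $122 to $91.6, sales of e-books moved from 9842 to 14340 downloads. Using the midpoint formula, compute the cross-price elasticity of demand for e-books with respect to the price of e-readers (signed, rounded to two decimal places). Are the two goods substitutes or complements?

%ΔQ_{e-books} = (14340 − 9842)/avg = 4498/12091 = 0.372012…
%ΔP_{e-readers} = (91.6 − 122)/avg = -30.4/106.8 = -0.284644…
E_cross = (4498/12091) / (-30.4/106.8) = -1.3069…
E_cross < 0 ⇒ the goods are complements.

-1.31; complements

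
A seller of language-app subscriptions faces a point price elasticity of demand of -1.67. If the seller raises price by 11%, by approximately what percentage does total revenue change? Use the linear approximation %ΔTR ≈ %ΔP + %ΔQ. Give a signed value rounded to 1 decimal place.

%ΔQ ≈ Ed × %ΔP = (-1.67) × (+11%) = -18.3700%
%ΔTR ≈ %ΔP + %ΔQ = (+11%) + (-18.3700%) = -7.3700%

-7.4%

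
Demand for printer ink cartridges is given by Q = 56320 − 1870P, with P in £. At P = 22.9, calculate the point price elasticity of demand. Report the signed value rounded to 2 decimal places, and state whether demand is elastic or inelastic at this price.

-3.17; elastic

dQ/dP = −1870. At P = 22.9, Q = 56320 − 1870(22.9) = 13497.
Ed = (dQ/dP)·(P/Q) = −1870 × (22.9/13497) = -3.1727…
|Ed| = 3.17 > 1, so demand is elastic.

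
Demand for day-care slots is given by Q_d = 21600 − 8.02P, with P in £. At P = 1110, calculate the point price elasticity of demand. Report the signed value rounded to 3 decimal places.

dQ_d/dP = −8.02. At P = 1110, Q_d = 21600 − 8.02(1110) = 12697.8.
Ed = (dQ_d/dP)·(P/Q_d) = −8.02 × (1110/12697.8) = -0.70108…

-0.701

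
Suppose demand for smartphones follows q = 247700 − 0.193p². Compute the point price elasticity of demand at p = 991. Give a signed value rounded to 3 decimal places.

dq/dp = −2·0.193·p = -382.526. At p = 991, q = 58158.367.
Ed = (dq/dp)·(p/q) = (-382.526) × (991/58158.367) = -6.51812…

-6.518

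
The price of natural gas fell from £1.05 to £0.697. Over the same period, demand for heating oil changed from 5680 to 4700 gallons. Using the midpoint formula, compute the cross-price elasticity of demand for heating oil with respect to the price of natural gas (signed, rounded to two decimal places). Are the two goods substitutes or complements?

%ΔQ_{heating oil} = (4700 − 5680)/avg = -980/5190 = -0.188824…
%ΔP_{natural gas} = (0.697 − 1.05)/avg = -0.353/0.8735 = -0.404121…
E_cross = (-980/5190) / (-0.353/0.8735) = 0.4672…
E_cross > 0 ⇒ the goods are substitutes.

0.47; substitutes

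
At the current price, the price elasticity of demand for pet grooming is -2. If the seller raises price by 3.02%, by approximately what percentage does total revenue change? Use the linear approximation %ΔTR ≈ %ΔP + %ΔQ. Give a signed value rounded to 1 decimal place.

-3.0%

%ΔQ ≈ Ed × %ΔP = (-2) × (+3.02%) = -6.0400%
%ΔTR ≈ %ΔP + %ΔQ = (+3.02%) + (-6.0400%) = -3.0200%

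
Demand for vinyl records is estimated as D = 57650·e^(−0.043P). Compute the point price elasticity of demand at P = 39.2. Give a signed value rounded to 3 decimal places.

dD/dP = −0.043·D = -459.432. At P = 39.2, D = 10684.5.
Ed = (dD/dP)·(P/D) = (-459.432) × (39.2/10684.5) = -1.6856

-1.686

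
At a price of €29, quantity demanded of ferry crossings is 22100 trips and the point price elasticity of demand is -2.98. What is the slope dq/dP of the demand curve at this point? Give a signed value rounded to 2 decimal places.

Ed = (dq/dP)·(P/q) ⇒ dq/dP = Ed·q/P = (-2.98)·22100/29 = -2270.9655…

-2270.97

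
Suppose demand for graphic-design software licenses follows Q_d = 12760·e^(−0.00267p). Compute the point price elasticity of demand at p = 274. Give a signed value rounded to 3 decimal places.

-0.732

dQ_d/dp = −0.00267·Q_d = -16.3923. At p = 274, Q_d = 6139.45.
Ed = (dQ_d/dp)·(p/Q_d) = (-16.3923) × (274/6139.45) = -0.73158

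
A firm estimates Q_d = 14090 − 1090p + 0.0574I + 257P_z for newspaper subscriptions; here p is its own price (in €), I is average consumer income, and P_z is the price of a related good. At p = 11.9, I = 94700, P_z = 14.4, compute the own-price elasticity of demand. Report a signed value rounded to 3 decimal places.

-1.265

At the given values, Q_d = 14090 − 1090(11.9) + 0.0574(94700) + 257(14.4) = 10255.58.
∂Q_d/∂p = −1090.
E = (-1090) × (11.9/10255.58) = -1.26477…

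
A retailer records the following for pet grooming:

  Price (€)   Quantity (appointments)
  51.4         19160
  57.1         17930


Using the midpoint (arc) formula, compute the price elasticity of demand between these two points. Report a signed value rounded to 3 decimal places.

%ΔQ = (17930 − 19160) / [(19160 + 17930)/2] = -1230/18545 = -0.066325…
%ΔP = (57.1 − 51.4) / [(51.4 + 57.1)/2] = 5.7/54.25 = 0.105069…
Arc Ed = %ΔQ / %ΔP = (-1230/18545) / (5.7/54.25) = -0.63125…

-0.631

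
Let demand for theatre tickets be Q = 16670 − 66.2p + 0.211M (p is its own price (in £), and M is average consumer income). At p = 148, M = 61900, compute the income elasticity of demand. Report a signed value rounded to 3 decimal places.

0.655

At the given values, Q = 16670 − 66.2(148) + 0.211(61900) = 19933.3.
∂Q/∂M = 0.211.
E = (0.211) × (61900/19933.3) = 0.65523…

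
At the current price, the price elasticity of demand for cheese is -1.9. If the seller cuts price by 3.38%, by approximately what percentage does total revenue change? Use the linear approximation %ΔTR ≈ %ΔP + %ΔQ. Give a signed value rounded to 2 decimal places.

+3.04%

%ΔQ ≈ Ed × %ΔP = (-1.9) × (-3.38%) = +6.4220%
%ΔTR ≈ %ΔP + %ΔQ = (-3.38%) + (+6.4220%) = +3.0420%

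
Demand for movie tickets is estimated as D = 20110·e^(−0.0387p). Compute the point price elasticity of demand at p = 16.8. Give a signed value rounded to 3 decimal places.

-0.650

dD/dp = −0.0387·D = -406.221. At p = 16.8, D = 10496.7.
Ed = (dD/dp)·(p/D) = (-406.221) × (16.8/10496.7) = -0.65016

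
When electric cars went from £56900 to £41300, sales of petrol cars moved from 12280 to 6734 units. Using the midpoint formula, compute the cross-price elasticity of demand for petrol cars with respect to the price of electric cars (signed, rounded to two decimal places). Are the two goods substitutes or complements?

1.84; substitutes

%ΔQ_{petrol cars} = (6734 − 12280)/avg = -5546/9507 = -0.583359…
%ΔP_{electric cars} = (41300 − 56900)/avg = -15600/49100 = -0.317718…
E_cross = (-5546/9507) / (-15600/49100) = 1.8360…
E_cross > 0 ⇒ the goods are substitutes.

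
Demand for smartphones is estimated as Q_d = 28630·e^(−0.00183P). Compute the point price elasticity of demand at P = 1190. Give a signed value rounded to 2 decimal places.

dQ_d/dP = −0.00183·Q_d = -5.93621. At P = 1190, Q_d = 3243.83.
Ed = (dQ_d/dP)·(P/Q_d) = (-5.93621) × (1190/3243.83) = -2.1777

-2.18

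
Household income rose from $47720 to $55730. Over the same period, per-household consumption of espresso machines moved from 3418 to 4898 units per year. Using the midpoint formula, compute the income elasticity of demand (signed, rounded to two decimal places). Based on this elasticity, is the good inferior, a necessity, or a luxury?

2.30; luxury

%ΔQ = (4898 − 3418)/[( 3418 + 4898)/2] = 1480/4158 = 0.355940…
%ΔIncome = (55730 − 47720)/[( 47720 + 55730)/2] = 8010/51725 = 0.154857…
E_income = (1480/4158) / (8010/51725) = 2.2985…
E_income > 1 ⇒ normal good, luxury.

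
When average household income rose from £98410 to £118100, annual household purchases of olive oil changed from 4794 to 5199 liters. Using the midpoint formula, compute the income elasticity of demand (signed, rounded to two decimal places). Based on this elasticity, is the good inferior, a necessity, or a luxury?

0.45; necessity

%ΔQ = (5199 − 4794)/[( 4794 + 5199)/2] = 405/4996.5 = 0.081056…
%ΔIncome = (118100 − 98410)/[( 98410 + 118100)/2] = 19690/108255 = 0.181885…
E_income = (405/4996.5) / (19690/108255) = 0.4456…
0 < E_income < 1 ⇒ normal good, necessity.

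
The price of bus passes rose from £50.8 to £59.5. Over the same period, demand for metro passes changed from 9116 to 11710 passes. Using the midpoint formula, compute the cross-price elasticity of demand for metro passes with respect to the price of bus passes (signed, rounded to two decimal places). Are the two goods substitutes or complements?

1.58; substitutes

%ΔQ_{metro passes} = (11710 − 9116)/avg = 2594/10413 = 0.249111…
%ΔP_{bus passes} = (59.5 − 50.8)/avg = 8.7/55.15 = 0.157751…
E_cross = (2594/10413) / (8.7/55.15) = 1.5791…
E_cross > 0 ⇒ the goods are substitutes.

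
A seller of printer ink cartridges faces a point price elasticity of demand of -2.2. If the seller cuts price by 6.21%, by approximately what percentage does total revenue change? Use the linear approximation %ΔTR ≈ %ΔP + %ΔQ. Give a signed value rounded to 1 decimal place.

%ΔQ ≈ Ed × %ΔP = (-2.2) × (-6.21%) = +13.6620%
%ΔTR ≈ %ΔP + %ΔQ = (-6.21%) + (+13.6620%) = +7.4520%

+7.5%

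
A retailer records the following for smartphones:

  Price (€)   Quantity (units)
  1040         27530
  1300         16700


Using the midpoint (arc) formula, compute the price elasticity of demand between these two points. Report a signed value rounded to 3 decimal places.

%ΔQ = (16700 − 27530) / [(27530 + 16700)/2] = -10830/22115 = -0.489712…
%ΔP = (1300 − 1040) / [(1040 + 1300)/2] = 260/1170 = 0.222222…
Arc Ed = %ΔQ / %ΔP = (-10830/22115) / (260/1170) = -2.20370…

-2.204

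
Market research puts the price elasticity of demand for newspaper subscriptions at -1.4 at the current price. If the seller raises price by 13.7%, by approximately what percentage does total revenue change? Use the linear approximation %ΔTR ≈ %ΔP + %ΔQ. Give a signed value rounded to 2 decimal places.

%ΔQ ≈ Ed × %ΔP = (-1.4) × (+13.7%) = -19.1800%
%ΔTR ≈ %ΔP + %ΔQ = (+13.7%) + (-19.1800%) = -5.4800%

-5.48%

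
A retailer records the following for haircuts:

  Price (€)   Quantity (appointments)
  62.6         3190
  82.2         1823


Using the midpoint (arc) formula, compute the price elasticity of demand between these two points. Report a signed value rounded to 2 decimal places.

-2.01

%ΔQ = (1823 − 3190) / [(3190 + 1823)/2] = -1367/2506.5 = -0.545382…
%ΔP = (82.2 − 62.6) / [(62.6 + 82.2)/2] = 19.6/72.4 = 0.270718…
Arc Ed = %ΔQ / %ΔP = (-1367/2506.5) / (19.6/72.4) = -2.0145…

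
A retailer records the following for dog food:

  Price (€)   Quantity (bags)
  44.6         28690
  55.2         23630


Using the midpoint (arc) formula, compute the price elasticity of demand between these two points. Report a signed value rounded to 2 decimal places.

-0.91

%ΔQ = (23630 − 28690) / [(28690 + 23630)/2] = -5060/26160 = -0.193425…
%ΔP = (55.2 − 44.6) / [(44.6 + 55.2)/2] = 10.6/49.9 = 0.212424…
Arc Ed = %ΔQ / %ΔP = (-5060/26160) / (10.6/49.9) = -0.9105…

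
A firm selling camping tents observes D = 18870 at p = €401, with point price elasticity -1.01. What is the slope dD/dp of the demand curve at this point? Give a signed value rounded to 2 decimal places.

Ed = (dD/dp)·(p/D) ⇒ dD/dp = Ed·D/p = (-1.01)·18870/401 = -47.5279…

-47.53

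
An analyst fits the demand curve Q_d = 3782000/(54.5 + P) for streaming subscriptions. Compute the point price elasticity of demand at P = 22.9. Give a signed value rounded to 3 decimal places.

-0.296

dQ_d/dP = −3782000/(54.5 + P)² = -631.306. At P = 22.9, Q_d = 48863.
Ed = (dQ_d/dP)·(P/Q_d) = (-631.306) × (22.9/48863) = -0.29586…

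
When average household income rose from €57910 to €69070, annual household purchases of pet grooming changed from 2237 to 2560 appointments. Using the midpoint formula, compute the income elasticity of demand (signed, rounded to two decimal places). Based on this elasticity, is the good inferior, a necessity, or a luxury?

%ΔQ = (2560 − 2237)/[( 2237 + 2560)/2] = 323/2398.5 = 0.134667…
%ΔIncome = (69070 − 57910)/[( 57910 + 69070)/2] = 11160/63490 = 0.175775…
E_income = (323/2398.5) / (11160/63490) = 0.7661…
0 < E_income < 1 ⇒ normal good, necessity.

0.77; necessity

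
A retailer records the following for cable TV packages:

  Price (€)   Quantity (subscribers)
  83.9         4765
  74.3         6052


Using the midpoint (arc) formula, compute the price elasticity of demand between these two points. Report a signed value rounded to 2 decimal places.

%ΔQ = (6052 − 4765) / [(4765 + 6052)/2] = 1287/5408.5 = 0.237958…
%ΔP = (74.3 − 83.9) / [(83.9 + 74.3)/2] = -9.6/79.1 = -0.121365…
Arc Ed = %ΔQ / %ΔP = (1287/5408.5) / (-9.6/79.1) = -1.9606…

-1.96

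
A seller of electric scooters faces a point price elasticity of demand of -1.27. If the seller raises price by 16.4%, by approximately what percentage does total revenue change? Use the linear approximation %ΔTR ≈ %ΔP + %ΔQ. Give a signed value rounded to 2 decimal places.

%ΔQ ≈ Ed × %ΔP = (-1.27) × (+16.4%) = -20.8280%
%ΔTR ≈ %ΔP + %ΔQ = (+16.4%) + (-20.8280%) = -4.4280%

-4.43%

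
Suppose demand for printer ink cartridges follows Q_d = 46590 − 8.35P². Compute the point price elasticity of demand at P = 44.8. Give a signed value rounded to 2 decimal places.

dQ_d/dP = −2·8.35·P = -748.16. At P = 44.8, Q_d = 29831.216.
Ed = (dQ_d/dP)·(P/Q_d) = (-748.16) × (44.8/29831.216) = -1.1235…

-1.12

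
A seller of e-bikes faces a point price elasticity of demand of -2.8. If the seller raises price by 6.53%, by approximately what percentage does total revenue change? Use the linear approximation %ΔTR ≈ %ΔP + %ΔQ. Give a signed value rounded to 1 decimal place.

%ΔQ ≈ Ed × %ΔP = (-2.8) × (+6.53%) = -18.2840%
%ΔTR ≈ %ΔP + %ΔQ = (+6.53%) + (-18.2840%) = -11.7540%

-11.8%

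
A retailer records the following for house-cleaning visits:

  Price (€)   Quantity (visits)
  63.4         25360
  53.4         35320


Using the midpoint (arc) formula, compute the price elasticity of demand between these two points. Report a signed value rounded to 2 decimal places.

-1.92

%ΔQ = (35320 − 25360) / [(25360 + 35320)/2] = 9960/30340 = 0.328279…
%ΔP = (53.4 − 63.4) / [(63.4 + 53.4)/2] = -10/58.4 = -0.171232…
Arc Ed = %ΔQ / %ΔP = (9960/30340) / (-10/58.4) = -1.9171…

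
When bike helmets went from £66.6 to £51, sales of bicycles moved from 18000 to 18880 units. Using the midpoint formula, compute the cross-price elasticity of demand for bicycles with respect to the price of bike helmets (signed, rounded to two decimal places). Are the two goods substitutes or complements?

%ΔQ_{bicycles} = (18880 − 18000)/avg = 880/18440 = 0.047722…
%ΔP_{bike helmets} = (51 − 66.6)/avg = -15.6/58.8 = -0.265306…
E_cross = (880/18440) / (-15.6/58.8) = -0.1798…
E_cross < 0 ⇒ the goods are complements.

-0.18; complements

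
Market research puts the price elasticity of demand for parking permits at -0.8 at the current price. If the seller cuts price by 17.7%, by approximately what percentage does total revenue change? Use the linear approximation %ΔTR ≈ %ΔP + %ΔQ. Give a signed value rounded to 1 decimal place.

%ΔQ ≈ Ed × %ΔP = (-0.8) × (-17.7%) = +14.1600%
%ΔTR ≈ %ΔP + %ΔQ = (-17.7%) + (+14.1600%) = -3.5400%

-3.5%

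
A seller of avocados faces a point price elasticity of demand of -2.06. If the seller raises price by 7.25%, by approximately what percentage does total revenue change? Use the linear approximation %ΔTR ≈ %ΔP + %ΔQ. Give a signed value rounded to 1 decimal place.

-7.7%

%ΔQ ≈ Ed × %ΔP = (-2.06) × (+7.25%) = -14.9350%
%ΔTR ≈ %ΔP + %ΔQ = (+7.25%) + (-14.9350%) = -7.6850%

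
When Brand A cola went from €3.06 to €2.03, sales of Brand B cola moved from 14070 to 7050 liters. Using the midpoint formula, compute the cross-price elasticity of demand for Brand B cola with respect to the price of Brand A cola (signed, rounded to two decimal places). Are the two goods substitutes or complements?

%ΔQ_{Brand B cola} = (7050 − 14070)/avg = -7020/10560 = -0.664772…
%ΔP_{Brand A cola} = (2.03 − 3.06)/avg = -1.03/2.545 = -0.404715…
E_cross = (-7020/10560) / (-1.03/2.545) = 1.6425…
E_cross > 0 ⇒ the goods are substitutes.

1.64; substitutes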